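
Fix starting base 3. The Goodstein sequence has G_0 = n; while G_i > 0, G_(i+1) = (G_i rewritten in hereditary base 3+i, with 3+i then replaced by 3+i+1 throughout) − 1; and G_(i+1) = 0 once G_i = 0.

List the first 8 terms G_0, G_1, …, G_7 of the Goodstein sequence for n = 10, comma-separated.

10, 16, 24, 27, 30, 33, 36, 39

(0) 10|_3 = 3^2 + 1 ↦ 4^2 + 1|_4 = 17 ⇒ 16
(1) 16|_4 = 4^2 ↦ 5^2|_5 = 25 ⇒ 24
(2) 24|_5 = 4·5 + 4 ↦ 4·6 + 4|_6 = 28 ⇒ 27
(3) 27|_6 = 4·6 + 3 ↦ 4·7 + 3|_7 = 31 ⇒ 30
(4) 30|_7 = 4·7 + 2 ↦ 4·8 + 2|_8 = 34 ⇒ 33
(5) 33|_8 = 4·8 + 1 ↦ 4·9 + 1|_9 = 37 ⇒ 36
(6) 36|_9 = 4·9 ↦ 4·10|_10 = 40 ⇒ 39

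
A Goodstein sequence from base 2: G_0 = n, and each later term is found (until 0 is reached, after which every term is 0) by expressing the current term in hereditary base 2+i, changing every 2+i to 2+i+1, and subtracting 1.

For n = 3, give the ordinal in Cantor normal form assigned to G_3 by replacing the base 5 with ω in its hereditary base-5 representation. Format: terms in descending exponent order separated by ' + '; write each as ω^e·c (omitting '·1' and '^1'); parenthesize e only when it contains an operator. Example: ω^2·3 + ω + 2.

2

G_0 = 3. HB_2(3) = 2 + 1. Bump = 4. G_1 = 3.
G_1 = 3. HB_3(3) = 3. Bump = 4. G_2 = 3.
G_2 = 3. HB_4(3) = 3. Bump = 3. G_3 = 2.
G_3 = 2. HB_5(2) = 2. Bump = 2. G_4 = 1.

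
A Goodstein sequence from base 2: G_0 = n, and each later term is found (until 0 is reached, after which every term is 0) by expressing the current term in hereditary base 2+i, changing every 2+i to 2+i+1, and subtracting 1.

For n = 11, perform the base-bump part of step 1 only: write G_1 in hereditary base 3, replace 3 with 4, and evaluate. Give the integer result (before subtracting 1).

G_0 = 11. HB_2(11) = 2^(2 + 1) + 2 + 1. Bump = 85. G_1 = 84.
G_1 = 84. HB_3(84) = 3^(3 + 1) + 3. Bump = 1028. G_2 = 1027.

1028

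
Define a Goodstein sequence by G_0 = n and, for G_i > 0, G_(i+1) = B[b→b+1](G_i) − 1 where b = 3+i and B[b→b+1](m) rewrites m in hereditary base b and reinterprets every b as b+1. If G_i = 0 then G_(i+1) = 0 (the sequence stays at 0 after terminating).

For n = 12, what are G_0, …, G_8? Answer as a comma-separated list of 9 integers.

base 3: 12 = 3^2 + 3; at 4: 4^2 + 4 = 20; next = 19
base 4: 19 = 4^2 + 3; at 5: 5^2 + 3 = 28; next = 27
base 5: 27 = 5^2 + 2; at 6: 6^2 + 2 = 38; next = 37
base 6: 37 = 6^2 + 1; at 7: 7^2 + 1 = 50; next = 49
base 7: 49 = 7^2; at 8: 8^2 = 64; next = 63
base 8: 63 = 7·8 + 7; at 9: 7·9 + 7 = 70; next = 69
base 9: 69 = 7·9 + 6; at 10: 7·10 + 6 = 76; next = 75
base 10: 75 = 7·10 + 5; at 11: 7·11 + 5 = 82; next = 81

12, 19, 27, 37, 49, 63, 69, 75, 81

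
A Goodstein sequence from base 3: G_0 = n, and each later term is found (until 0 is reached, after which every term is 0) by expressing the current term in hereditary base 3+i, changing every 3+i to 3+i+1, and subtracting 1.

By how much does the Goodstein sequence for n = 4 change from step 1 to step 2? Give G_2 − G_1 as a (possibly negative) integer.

0

G_0=4  [base 3] 3 + 1  →[3↦4]→  4 + 1 = 5  −1 ⇒ G_1=4
G_1=4  [base 4] 4  →[4↦5]→  5 = 5  −1 ⇒ G_2=4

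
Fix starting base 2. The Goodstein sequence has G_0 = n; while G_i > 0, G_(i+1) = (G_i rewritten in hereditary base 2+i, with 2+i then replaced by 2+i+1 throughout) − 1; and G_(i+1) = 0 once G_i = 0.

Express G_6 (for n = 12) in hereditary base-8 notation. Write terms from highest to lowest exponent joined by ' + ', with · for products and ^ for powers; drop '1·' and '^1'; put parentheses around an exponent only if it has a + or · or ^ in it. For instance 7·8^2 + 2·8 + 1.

8^(8 + 1) + 2·8^2 + 8 + 3

12 —HB2→ 2^(2 + 1) + 2^2 —bump→ 3^(3 + 1) + 3^3 = 108 —(−1)→ 107
107 —HB3→ 3^(3 + 1) + 2·3^2 + 2·3 + 2 —bump→ 4^(4 + 1) + 2·4^2 + 2·4 + 2 = 1066 —(−1)→ 1065
1065 —HB4→ 4^(4 + 1) + 2·4^2 + 2·4 + 1 —bump→ 5^(5 + 1) + 2·5^2 + 2·5 + 1 = 15686 —(−1)→ 15685
15685 —HB5→ 5^(5 + 1) + 2·5^2 + 2·5 —bump→ 6^(6 + 1) + 2·6^2 + 2·6 = 280020 —(−1)→ 280019
280019 —HB6→ 6^(6 + 1) + 2·6^2 + 6 + 5 —bump→ 7^(7 + 1) + 2·7^2 + 7 + 5 = 5764911 —(−1)→ 5764910
5764910 —HB7→ 7^(7 + 1) + 2·7^2 + 7 + 4 —bump→ 8^(8 + 1) + 2·8^2 + 8 + 4 = 134217868 —(−1)→ 134217867
134217867 —HB8→ 8^(8 + 1) + 2·8^2 + 8 + 3 —bump→ 9^(9 + 1) + 2·9^2 + 9 + 3 = 3486784575 —(−1)→ 3486784574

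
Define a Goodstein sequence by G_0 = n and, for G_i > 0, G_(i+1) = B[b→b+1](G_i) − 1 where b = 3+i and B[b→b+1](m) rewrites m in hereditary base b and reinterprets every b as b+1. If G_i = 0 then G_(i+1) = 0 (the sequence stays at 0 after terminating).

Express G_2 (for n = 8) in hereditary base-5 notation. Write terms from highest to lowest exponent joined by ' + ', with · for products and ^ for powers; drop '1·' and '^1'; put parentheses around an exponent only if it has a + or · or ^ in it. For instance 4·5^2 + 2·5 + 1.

G_0 = 8. HB_3(8) = 2·3 + 2. Bump = 10. G_1 = 9.
G_1 = 9. HB_4(9) = 2·4 + 1. Bump = 11. G_2 = 10.

2·5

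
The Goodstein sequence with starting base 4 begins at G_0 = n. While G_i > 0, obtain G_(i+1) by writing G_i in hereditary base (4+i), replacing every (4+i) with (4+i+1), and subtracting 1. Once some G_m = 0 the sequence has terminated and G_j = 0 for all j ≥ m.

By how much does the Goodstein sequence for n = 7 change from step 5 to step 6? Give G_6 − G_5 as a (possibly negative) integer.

-1

G_0=7  [base 4] 4 + 3  →[4↦5]→  5 + 3 = 8  −1 ⇒ G_1=7
G_1=7  [base 5] 5 + 2  →[5↦6]→  6 + 2 = 8  −1 ⇒ G_2=7
G_2=7  [base 6] 6 + 1  →[6↦7]→  7 + 1 = 8  −1 ⇒ G_3=7
G_3=7  [base 7] 7  →[7↦8]→  8 = 8  −1 ⇒ G_4=7
G_4=7  [base 8] 7  →[8↦9]→  7 = 7  −1 ⇒ G_5=6
G_5=6  [base 9] 6  →[9↦10]→  6 = 6  −1 ⇒ G_6=5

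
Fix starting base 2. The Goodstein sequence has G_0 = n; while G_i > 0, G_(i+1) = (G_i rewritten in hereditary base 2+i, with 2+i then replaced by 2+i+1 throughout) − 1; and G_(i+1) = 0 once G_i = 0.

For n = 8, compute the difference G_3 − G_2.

step 0: 8 = 2^(2 + 1); sub 3 for 2: 3^(3 + 1); = 81; G_1 = 81−1 = 80
step 1: 80 = 2·3^3 + 2·3^2 + 2·3 + 2; sub 4 for 3: 2·4^4 + 2·4^2 + 2·4 + 2; = 554; G_2 = 554−1 = 553
step 2: 553 = 2·4^4 + 2·4^2 + 2·4 + 1; sub 5 for 4: 2·5^5 + 2·5^2 + 2·5 + 1; = 6311; G_3 = 6311−1 = 6310

5757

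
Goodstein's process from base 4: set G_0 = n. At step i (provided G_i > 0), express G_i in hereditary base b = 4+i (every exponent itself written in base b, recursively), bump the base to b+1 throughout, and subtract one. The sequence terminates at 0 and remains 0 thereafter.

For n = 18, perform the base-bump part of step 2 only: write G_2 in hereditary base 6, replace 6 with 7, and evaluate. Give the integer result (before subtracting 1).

49

[0] 18 ≡ 4^2 + 2 (base 4). Lift 5: 27. −1: 26.
[1] 26 ≡ 5^2 + 1 (base 5). Lift 6: 37. −1: 36.
[2] 36 ≡ 6^2 (base 6). Lift 7: 49. −1: 48.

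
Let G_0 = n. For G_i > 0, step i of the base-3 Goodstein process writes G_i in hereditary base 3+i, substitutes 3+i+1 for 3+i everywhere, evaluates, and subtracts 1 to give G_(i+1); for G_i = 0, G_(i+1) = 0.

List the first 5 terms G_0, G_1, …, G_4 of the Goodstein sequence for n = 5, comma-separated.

5, 5, 5, 5, 4

5 —HB3→ 3 + 2 —bump→ 4 + 2 = 6 —(−1)→ 5
5 —HB4→ 4 + 1 —bump→ 5 + 1 = 6 —(−1)→ 5
5 —HB5→ 5 —bump→ 6 = 6 —(−1)→ 5
5 —HB6→ 5 —bump→ 5 = 5 —(−1)→ 4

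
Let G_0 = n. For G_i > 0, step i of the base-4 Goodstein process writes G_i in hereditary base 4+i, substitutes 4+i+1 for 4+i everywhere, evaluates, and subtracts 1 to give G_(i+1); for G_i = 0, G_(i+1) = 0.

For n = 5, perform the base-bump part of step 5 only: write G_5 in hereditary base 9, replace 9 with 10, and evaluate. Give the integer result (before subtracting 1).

2

[0] 5 ≡ 4 + 1 (base 4). Lift 5: 6. −1: 5.
[1] 5 ≡ 5 (base 5). Lift 6: 6. −1: 5.
[2] 5 ≡ 5 (base 6). Lift 7: 5. −1: 4.
[3] 4 ≡ 4 (base 7). Lift 8: 4. −1: 3.
[4] 3 ≡ 3 (base 8). Lift 9: 3. −1: 2.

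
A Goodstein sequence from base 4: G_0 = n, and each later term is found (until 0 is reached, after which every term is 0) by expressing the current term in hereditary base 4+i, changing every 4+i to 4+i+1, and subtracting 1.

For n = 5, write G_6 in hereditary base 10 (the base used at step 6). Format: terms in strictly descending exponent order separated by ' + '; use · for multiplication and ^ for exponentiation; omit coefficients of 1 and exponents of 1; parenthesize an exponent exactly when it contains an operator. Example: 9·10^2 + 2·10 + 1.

step 0: 5 = 4 + 1; sub 5 for 4: 5 + 1; = 6; G_1 = 6−1 = 5
step 1: 5 = 5; sub 6 for 5: 6; = 6; G_2 = 6−1 = 5
step 2: 5 = 5; sub 7 for 6: 5; = 5; G_3 = 5−1 = 4
step 3: 4 = 4; sub 8 for 7: 4; = 4; G_4 = 4−1 = 3
step 4: 3 = 3; sub 9 for 8: 3; = 3; G_5 = 3−1 = 2
step 5: 2 = 2; sub 10 for 9: 2; = 2; G_6 = 2−1 = 1
step 6: 1 = 1; sub 11 for 10: 1; = 1; G_7 = 1−1 = 0

1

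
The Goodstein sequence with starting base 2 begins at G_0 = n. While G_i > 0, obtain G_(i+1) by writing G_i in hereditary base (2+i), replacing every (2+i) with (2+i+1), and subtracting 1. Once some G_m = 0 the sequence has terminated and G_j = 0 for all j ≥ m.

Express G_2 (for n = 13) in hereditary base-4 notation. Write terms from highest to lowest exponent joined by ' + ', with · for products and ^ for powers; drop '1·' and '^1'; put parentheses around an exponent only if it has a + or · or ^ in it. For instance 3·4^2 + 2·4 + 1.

i=0: 13 = 2^(2 + 1) + 2^2 + 1 (b=2); 2→3: 3^(3 + 1) + 3^3 + 1 = 109; 109−1 = 108
i=1: 108 = 3^(3 + 1) + 3^3 (b=3); 3→4: 4^(4 + 1) + 4^4 = 1280; 1280−1 = 1279

4^(4 + 1) + 3·4^3 + 3·4^2 + 3·4 + 3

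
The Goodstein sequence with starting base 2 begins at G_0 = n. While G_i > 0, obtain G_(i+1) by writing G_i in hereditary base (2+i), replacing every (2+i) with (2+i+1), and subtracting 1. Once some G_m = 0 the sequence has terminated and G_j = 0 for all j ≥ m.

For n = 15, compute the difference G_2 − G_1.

[0] 15 ≡ 2^(2 + 1) + 2^2 + 2 + 1 (base 2). Lift 3: 112. −1: 111.
[1] 111 ≡ 3^(3 + 1) + 3^3 + 3 (base 3). Lift 4: 1284. −1: 1283.

1172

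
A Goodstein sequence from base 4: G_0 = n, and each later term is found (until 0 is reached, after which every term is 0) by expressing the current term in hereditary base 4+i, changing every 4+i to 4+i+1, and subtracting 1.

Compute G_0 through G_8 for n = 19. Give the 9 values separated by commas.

19, 27, 37, 49, 63, 69, 75, 81, 87

19 —HB4→ 4^2 + 3 —bump→ 5^2 + 3 = 28 —(−1)→ 27
27 —HB5→ 5^2 + 2 —bump→ 6^2 + 2 = 38 —(−1)→ 37
37 —HB6→ 6^2 + 1 —bump→ 7^2 + 1 = 50 —(−1)→ 49
49 —HB7→ 7^2 —bump→ 8^2 = 64 —(−1)→ 63
63 —HB8→ 7·8 + 7 —bump→ 7·9 + 7 = 70 —(−1)→ 69
69 —HB9→ 7·9 + 6 —bump→ 7·10 + 6 = 76 —(−1)→ 75
75 —HB10→ 7·10 + 5 —bump→ 7·11 + 5 = 82 —(−1)→ 81
81 —HB11→ 7·11 + 4 —bump→ 7·12 + 4 = 88 —(−1)→ 87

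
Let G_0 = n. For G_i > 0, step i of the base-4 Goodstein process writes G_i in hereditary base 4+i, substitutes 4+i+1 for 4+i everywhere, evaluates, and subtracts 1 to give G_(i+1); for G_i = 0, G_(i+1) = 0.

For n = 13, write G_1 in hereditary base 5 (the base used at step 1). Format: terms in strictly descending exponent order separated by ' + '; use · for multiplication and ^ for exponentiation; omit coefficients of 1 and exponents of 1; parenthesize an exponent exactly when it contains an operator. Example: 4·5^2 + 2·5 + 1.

3·5

base 4: 13 = 3·4 + 1; at 5: 3·5 + 1 = 16; next = 15
base 5: 15 = 3·5; at 6: 3·6 = 18; next = 17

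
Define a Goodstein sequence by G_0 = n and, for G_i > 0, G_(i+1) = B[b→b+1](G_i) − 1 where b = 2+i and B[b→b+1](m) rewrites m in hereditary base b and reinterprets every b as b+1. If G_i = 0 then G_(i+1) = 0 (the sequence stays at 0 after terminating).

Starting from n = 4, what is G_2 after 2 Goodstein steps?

41

4 —HB2→ 2^2 —bump→ 3^3 = 27 —(−1)→ 26
26 —HB3→ 2·3^2 + 2·3 + 2 —bump→ 2·4^2 + 2·4 + 2 = 42 —(−1)→ 41
41 —HB4→ 2·4^2 + 2·4 + 1 —bump→ 2·5^2 + 2·5 + 1 = 61 —(−1)→ 60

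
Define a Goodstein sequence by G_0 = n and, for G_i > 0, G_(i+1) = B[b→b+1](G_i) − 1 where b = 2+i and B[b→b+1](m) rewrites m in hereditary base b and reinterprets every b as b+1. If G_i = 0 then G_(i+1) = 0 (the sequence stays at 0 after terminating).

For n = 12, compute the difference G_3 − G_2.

14620

step 0: 12 = 2^(2 + 1) + 2^2; sub 3 for 2: 3^(3 + 1) + 3^3; = 108; G_1 = 108−1 = 107
step 1: 107 = 3^(3 + 1) + 2·3^2 + 2·3 + 2; sub 4 for 3: 4^(4 + 1) + 2·4^2 + 2·4 + 2; = 1066; G_2 = 1066−1 = 1065
step 2: 1065 = 4^(4 + 1) + 2·4^2 + 2·4 + 1; sub 5 for 4: 5^(5 + 1) + 2·5^2 + 2·5 + 1; = 15686; G_3 = 15686−1 = 15685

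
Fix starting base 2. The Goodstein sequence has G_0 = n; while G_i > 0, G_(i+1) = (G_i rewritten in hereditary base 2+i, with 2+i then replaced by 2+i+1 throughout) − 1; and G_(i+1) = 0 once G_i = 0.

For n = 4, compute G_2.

41

step 0: 4 = 2^2; sub 3 for 2: 3^3; = 27; G_1 = 27−1 = 26
step 1: 26 = 2·3^2 + 2·3 + 2; sub 4 for 3: 2·4^2 + 2·4 + 2; = 42; G_2 = 42−1 = 41
step 2: 41 = 2·4^2 + 2·4 + 1; sub 5 for 4: 2·5^2 + 2·5 + 1; = 61; G_3 = 61−1 = 60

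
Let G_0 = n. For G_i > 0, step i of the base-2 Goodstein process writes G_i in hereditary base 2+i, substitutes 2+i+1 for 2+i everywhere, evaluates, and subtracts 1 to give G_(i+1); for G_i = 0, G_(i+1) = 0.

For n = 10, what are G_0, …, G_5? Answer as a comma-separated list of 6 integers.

10 —HB2→ 2^(2 + 1) + 2 —bump→ 3^(3 + 1) + 3 = 84 —(−1)→ 83
83 —HB3→ 3^(3 + 1) + 2 —bump→ 4^(4 + 1) + 2 = 1026 —(−1)→ 1025
1025 —HB4→ 4^(4 + 1) + 1 —bump→ 5^(5 + 1) + 1 = 15626 —(−1)→ 15625
15625 —HB5→ 5^(5 + 1) —bump→ 6^(6 + 1) = 279936 —(−1)→ 279935
279935 —HB6→ 5·6^6 + 5·6^5 + 5·6^4 + 5·6^3 + 5·6^2 + 5·6 + 5 —bump→ 5·7^7 + 5·7^5 + 5·7^4 + 5·7^3 + 5·7^2 + 5·7 + 5 = 4215755 —(−1)→ 4215754

10, 83, 1025, 15625, 279935, 4215754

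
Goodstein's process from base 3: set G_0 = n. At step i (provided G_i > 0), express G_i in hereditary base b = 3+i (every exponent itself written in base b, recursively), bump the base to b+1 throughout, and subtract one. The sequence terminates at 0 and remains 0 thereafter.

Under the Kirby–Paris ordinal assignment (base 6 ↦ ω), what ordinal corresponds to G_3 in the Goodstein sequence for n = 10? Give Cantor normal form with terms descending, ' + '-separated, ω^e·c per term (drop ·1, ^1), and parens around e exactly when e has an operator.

G_0=10  [base 3] 3^2 + 1  →[3↦4]→  4^2 + 1 = 17  −1 ⇒ G_1=16
G_1=16  [base 4] 4^2  →[4↦5]→  5^2 = 25  −1 ⇒ G_2=24
G_2=24  [base 5] 4·5 + 4  →[5↦6]→  4·6 + 4 = 28  −1 ⇒ G_3=27

ω·4 + 3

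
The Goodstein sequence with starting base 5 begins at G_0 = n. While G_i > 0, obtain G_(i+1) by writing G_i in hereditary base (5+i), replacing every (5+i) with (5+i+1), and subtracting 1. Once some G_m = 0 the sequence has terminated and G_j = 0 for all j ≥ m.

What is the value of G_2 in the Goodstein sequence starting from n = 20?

G_0=20  [base 5] 4·5  →[5↦6]→  4·6 = 24  −1 ⇒ G_1=23
G_1=23  [base 6] 3·6 + 5  →[6↦7]→  3·7 + 5 = 26  −1 ⇒ G_2=25
G_2=25  [base 7] 3·7 + 4  →[7↦8]→  3·8 + 4 = 28  −1 ⇒ G_3=27

25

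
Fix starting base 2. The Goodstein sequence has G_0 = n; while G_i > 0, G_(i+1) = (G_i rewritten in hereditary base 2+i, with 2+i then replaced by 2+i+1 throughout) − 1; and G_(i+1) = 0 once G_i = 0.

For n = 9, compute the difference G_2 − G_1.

i=0: 9 = 2^(2 + 1) + 1 (b=2); 2→3: 3^(3 + 1) + 1 = 82; 82−1 = 81
i=1: 81 = 3^(3 + 1) (b=3); 3→4: 4^(4 + 1) = 1024; 1024−1 = 1023

942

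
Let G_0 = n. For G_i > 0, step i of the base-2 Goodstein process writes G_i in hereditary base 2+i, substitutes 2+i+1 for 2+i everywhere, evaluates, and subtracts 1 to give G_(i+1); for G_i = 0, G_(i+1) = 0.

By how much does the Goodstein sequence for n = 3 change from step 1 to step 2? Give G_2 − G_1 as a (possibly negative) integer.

(0) 3|_2 = 2 + 1 ↦ 3 + 1|_3 = 4 ⇒ 3
(1) 3|_3 = 3 ↦ 4|_4 = 4 ⇒ 3

0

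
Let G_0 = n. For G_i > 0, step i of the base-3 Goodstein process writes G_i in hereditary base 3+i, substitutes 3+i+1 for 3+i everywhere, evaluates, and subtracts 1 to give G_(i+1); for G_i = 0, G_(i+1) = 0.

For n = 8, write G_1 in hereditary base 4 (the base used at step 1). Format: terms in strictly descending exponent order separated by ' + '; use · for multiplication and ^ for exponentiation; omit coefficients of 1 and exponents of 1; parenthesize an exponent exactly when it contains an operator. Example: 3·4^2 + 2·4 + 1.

2·4 + 1

base 3: 8 = 2·3 + 2; at 4: 2·4 + 2 = 10; next = 9
base 4: 9 = 2·4 + 1; at 5: 2·5 + 1 = 11; next = 10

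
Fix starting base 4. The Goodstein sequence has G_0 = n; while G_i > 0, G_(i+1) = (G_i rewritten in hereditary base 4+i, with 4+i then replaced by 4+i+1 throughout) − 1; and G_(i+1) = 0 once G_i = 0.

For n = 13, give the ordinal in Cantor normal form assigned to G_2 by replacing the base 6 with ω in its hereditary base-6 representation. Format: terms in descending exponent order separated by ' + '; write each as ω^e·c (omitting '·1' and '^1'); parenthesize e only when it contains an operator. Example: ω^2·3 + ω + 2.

base 4: 13 = 3·4 + 1; at 5: 3·5 + 1 = 16; next = 15
base 5: 15 = 3·5; at 6: 3·6 = 18; next = 17

ω·2 + 5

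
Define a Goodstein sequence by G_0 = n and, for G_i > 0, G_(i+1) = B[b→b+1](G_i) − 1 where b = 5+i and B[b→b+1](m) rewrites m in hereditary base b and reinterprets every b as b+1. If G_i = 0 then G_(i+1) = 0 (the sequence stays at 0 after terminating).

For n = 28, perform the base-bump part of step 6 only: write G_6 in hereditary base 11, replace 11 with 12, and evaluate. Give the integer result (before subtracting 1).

[0] 28 ≡ 5^2 + 3 (base 5). Lift 6: 39. −1: 38.
[1] 38 ≡ 6^2 + 2 (base 6). Lift 7: 51. −1: 50.
[2] 50 ≡ 7^2 + 1 (base 7). Lift 8: 65. −1: 64.
[3] 64 ≡ 8^2 (base 8). Lift 9: 81. −1: 80.
[4] 80 ≡ 8·9 + 8 (base 9). Lift 10: 88. −1: 87.
[5] 87 ≡ 8·10 + 7 (base 10). Lift 11: 95. −1: 94.

102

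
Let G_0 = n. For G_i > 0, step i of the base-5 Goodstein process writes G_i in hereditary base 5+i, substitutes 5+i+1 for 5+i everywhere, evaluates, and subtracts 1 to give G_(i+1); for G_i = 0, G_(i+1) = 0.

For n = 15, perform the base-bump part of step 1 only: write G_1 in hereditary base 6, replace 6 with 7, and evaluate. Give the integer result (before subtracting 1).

G_0=15  [base 5] 3·5  →[5↦6]→  3·6 = 18  −1 ⇒ G_1=17
G_1=17  [base 6] 2·6 + 5  →[6↦7]→  2·7 + 5 = 19  −1 ⇒ G_2=18

19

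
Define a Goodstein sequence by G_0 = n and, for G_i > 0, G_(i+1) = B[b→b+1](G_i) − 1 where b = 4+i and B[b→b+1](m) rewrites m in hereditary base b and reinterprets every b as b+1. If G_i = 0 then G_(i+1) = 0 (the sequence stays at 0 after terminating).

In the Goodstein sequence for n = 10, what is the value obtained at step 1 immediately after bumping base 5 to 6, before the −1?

step 0: 10 = 2·4 + 2; sub 5 for 4: 2·5 + 2; = 12; G_1 = 12−1 = 11
step 1: 11 = 2·5 + 1; sub 6 for 5: 2·6 + 1; = 13; G_2 = 13−1 = 12

13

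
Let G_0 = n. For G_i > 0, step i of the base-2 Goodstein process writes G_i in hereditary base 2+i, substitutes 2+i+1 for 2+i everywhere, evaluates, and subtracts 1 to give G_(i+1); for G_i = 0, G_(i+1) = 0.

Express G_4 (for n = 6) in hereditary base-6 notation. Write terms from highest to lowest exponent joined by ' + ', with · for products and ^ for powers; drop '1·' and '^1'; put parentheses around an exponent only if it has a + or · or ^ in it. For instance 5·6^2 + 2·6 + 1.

5·6^5 + 5·6^4 + 5·6^3 + 5·6^2 + 5·6 + 5

base 2: 6 = 2^2 + 2; at 3: 3^3 + 3 = 30; next = 29
base 3: 29 = 3^3 + 2; at 4: 4^4 + 2 = 258; next = 257
base 4: 257 = 4^4 + 1; at 5: 5^5 + 1 = 3126; next = 3125
base 5: 3125 = 5^5; at 6: 6^6 = 46656; next = 46655
base 6: 46655 = 5·6^5 + 5·6^4 + 5·6^3 + 5·6^2 + 5·6 + 5; at 7: 5·7^5 + 5·7^4 + 5·7^3 + 5·7^2 + 5·7 + 5 = 98040; next = 98039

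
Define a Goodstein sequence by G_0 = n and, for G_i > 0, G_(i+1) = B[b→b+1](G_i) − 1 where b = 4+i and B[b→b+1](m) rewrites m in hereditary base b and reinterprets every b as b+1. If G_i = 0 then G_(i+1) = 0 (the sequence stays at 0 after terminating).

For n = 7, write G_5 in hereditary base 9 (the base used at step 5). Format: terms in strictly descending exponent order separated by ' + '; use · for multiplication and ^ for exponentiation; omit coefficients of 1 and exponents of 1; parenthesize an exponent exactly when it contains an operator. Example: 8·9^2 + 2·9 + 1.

G_0 = 7. HB_4(7) = 4 + 3. Bump = 8. G_1 = 7.
G_1 = 7. HB_5(7) = 5 + 2. Bump = 8. G_2 = 7.
G_2 = 7. HB_6(7) = 6 + 1. Bump = 8. G_3 = 7.
G_3 = 7. HB_7(7) = 7. Bump = 8. G_4 = 7.
G_4 = 7. HB_8(7) = 7. Bump = 7. G_5 = 6.
G_5 = 6. HB_9(6) = 6. Bump = 6. G_6 = 5.

6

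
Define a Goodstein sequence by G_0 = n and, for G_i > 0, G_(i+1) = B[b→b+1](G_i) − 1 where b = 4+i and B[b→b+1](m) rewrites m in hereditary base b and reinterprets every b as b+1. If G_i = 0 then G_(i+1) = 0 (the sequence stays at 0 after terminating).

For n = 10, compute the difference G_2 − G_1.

G_0=10  [base 4] 2·4 + 2  →[4↦5]→  2·5 + 2 = 12  −1 ⇒ G_1=11
G_1=11  [base 5] 2·5 + 1  →[5↦6]→  2·6 + 1 = 13  −1 ⇒ G_2=12

1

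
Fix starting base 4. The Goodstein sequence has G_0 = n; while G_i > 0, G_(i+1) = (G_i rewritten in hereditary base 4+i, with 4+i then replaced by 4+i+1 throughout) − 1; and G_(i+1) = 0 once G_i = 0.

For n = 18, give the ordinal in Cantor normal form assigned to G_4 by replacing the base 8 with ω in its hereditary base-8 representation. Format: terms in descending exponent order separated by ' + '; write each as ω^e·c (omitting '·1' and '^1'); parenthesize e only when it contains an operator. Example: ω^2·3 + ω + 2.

ω·6 + 5

G_0 = 18. HB_4(18) = 4^2 + 2. Bump = 27. G_1 = 26.
G_1 = 26. HB_5(26) = 5^2 + 1. Bump = 37. G_2 = 36.
G_2 = 36. HB_6(36) = 6^2. Bump = 49. G_3 = 48.
G_3 = 48. HB_7(48) = 6·7 + 6. Bump = 54. G_4 = 53.
G_4 = 53. HB_8(53) = 6·8 + 5. Bump = 59. G_5 = 58.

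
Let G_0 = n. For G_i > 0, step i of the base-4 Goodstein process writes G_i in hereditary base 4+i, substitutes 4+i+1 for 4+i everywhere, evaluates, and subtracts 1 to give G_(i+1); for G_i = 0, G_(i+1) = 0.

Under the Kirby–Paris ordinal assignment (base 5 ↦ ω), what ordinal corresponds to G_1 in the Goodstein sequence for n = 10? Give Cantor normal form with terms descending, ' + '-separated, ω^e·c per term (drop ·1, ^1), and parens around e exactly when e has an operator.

[0] 10 ≡ 2·4 + 2 (base 4). Lift 5: 12. −1: 11.
[1] 11 ≡ 2·5 + 1 (base 5). Lift 6: 13. −1: 12.

ω·2 + 1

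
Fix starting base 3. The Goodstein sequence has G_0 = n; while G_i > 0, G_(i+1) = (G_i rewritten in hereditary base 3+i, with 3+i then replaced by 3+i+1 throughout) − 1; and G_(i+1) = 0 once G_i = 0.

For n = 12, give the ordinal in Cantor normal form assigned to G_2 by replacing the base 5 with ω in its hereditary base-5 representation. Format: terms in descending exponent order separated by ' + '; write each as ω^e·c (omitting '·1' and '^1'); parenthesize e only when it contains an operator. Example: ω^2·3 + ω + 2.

G_0 = 12. HB_3(12) = 3^2 + 3. Bump = 20. G_1 = 19.
G_1 = 19. HB_4(19) = 4^2 + 3. Bump = 28. G_2 = 27.
G_2 = 27. HB_5(27) = 5^2 + 2. Bump = 38. G_3 = 37.

ω^2 + 2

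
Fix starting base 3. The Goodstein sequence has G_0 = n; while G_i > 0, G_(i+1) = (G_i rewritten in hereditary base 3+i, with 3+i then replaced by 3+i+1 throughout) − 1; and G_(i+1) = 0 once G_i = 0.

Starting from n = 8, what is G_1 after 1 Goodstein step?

i=0: 8 = 2·3 + 2 (b=3); 3→4: 2·4 + 2 = 10; 10−1 = 9
i=1: 9 = 2·4 + 1 (b=4); 4→5: 2·5 + 1 = 11; 11−1 = 10

9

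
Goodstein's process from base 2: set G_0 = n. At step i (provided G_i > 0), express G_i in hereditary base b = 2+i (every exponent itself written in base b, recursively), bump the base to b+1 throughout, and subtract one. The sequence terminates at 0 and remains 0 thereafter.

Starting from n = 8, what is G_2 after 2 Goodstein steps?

i=0: 8 = 2^(2 + 1) (b=2); 2→3: 3^(3 + 1) = 81; 81−1 = 80
i=1: 80 = 2·3^3 + 2·3^2 + 2·3 + 2 (b=3); 3→4: 2·4^4 + 2·4^2 + 2·4 + 2 = 554; 554−1 = 553
i=2: 553 = 2·4^4 + 2·4^2 + 2·4 + 1 (b=4); 4→5: 2·5^5 + 2·5^2 + 2·5 + 1 = 6311; 6311−1 = 6310

553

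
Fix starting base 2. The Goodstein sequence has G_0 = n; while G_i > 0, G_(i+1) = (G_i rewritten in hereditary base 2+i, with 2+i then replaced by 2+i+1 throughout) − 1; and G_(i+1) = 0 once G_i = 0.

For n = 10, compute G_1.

83

[0] 10 ≡ 2^(2 + 1) + 2 (base 2). Lift 3: 84. −1: 83.
[1] 83 ≡ 3^(3 + 1) + 2 (base 3). Lift 4: 1026. −1: 1025.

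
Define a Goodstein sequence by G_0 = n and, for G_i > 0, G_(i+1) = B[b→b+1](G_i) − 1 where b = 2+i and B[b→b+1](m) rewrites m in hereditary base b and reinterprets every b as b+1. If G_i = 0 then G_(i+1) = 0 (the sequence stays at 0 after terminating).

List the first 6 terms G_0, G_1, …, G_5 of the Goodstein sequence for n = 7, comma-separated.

7, 30, 259, 3127, 46657, 823543

i=0: 7 = 2^2 + 2 + 1 (b=2); 2→3: 3^3 + 3 + 1 = 31; 31−1 = 30
i=1: 30 = 3^3 + 3 (b=3); 3→4: 4^4 + 4 = 260; 260−1 = 259
i=2: 259 = 4^4 + 3 (b=4); 4→5: 5^5 + 3 = 3128; 3128−1 = 3127
i=3: 3127 = 5^5 + 2 (b=5); 5→6: 6^6 + 2 = 46658; 46658−1 = 46657
i=4: 46657 = 6^6 + 1 (b=6); 6→7: 7^7 + 1 = 823544; 823544−1 = 823543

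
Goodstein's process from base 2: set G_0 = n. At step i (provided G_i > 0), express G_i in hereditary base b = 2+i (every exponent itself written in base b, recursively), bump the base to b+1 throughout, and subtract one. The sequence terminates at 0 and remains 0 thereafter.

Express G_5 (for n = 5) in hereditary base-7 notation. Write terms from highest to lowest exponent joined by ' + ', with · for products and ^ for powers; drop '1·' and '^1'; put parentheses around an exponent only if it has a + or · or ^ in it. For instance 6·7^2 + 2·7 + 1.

3·7^3 + 3·7^2 + 3·7

base 2: 5 = 2^2 + 1; at 3: 3^3 + 1 = 28; next = 27
base 3: 27 = 3^3; at 4: 4^4 = 256; next = 255
base 4: 255 = 3·4^3 + 3·4^2 + 3·4 + 3; at 5: 3·5^3 + 3·5^2 + 3·5 + 3 = 468; next = 467
base 5: 467 = 3·5^3 + 3·5^2 + 3·5 + 2; at 6: 3·6^3 + 3·6^2 + 3·6 + 2 = 776; next = 775
base 6: 775 = 3·6^3 + 3·6^2 + 3·6 + 1; at 7: 3·7^3 + 3·7^2 + 3·7 + 1 = 1198; next = 1197
base 7: 1197 = 3·7^3 + 3·7^2 + 3·7; at 8: 3·8^3 + 3·8^2 + 3·8 = 1752; next = 1751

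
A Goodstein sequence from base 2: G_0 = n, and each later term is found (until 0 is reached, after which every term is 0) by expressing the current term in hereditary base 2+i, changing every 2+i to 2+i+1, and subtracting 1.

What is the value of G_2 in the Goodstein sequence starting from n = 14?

[0] 14 ≡ 2^(2 + 1) + 2^2 + 2 (base 2). Lift 3: 111. −1: 110.
[1] 110 ≡ 3^(3 + 1) + 3^3 + 2 (base 3). Lift 4: 1282. −1: 1281.
[2] 1281 ≡ 4^(4 + 1) + 4^4 + 1 (base 4). Lift 5: 18751. −1: 18750.

1281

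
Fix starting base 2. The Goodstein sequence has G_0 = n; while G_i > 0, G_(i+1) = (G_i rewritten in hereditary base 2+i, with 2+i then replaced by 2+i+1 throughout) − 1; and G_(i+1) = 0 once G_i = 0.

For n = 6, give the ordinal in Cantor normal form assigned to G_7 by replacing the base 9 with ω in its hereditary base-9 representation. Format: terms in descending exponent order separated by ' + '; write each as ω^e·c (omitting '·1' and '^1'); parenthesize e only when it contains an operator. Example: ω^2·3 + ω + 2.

(0) 6|_2 = 2^2 + 2 ↦ 3^3 + 3|_3 = 30 ⇒ 29
(1) 29|_3 = 3^3 + 2 ↦ 4^4 + 2|_4 = 258 ⇒ 257
(2) 257|_4 = 4^4 + 1 ↦ 5^5 + 1|_5 = 3126 ⇒ 3125
(3) 3125|_5 = 5^5 ↦ 6^6|_6 = 46656 ⇒ 46655
(4) 46655|_6 = 5·6^5 + 5·6^4 + 5·6^3 + 5·6^2 + 5·6 + 5 ↦ 5·7^5 + 5·7^4 + 5·7^3 + 5·7^2 + 5·7 + 5|_7 = 98040 ⇒ 98039
(5) 98039|_7 = 5·7^5 + 5·7^4 + 5·7^3 + 5·7^2 + 5·7 + 4 ↦ 5·8^5 + 5·8^4 + 5·8^3 + 5·8^2 + 5·8 + 4|_8 = 187244 ⇒ 187243
(6) 187243|_8 = 5·8^5 + 5·8^4 + 5·8^3 + 5·8^2 + 5·8 + 3 ↦ 5·9^5 + 5·9^4 + 5·9^3 + 5·9^2 + 5·9 + 3|_9 = 332148 ⇒ 332147

ω^5·5 + ω^4·5 + ω^3·5 + ω^2·5 + ω·5 + 2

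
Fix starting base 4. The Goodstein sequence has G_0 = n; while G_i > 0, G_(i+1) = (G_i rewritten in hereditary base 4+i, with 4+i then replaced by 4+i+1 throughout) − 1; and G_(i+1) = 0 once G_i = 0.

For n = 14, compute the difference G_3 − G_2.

2

G_0 = 14. HB_4(14) = 3·4 + 2. Bump = 17. G_1 = 16.
G_1 = 16. HB_5(16) = 3·5 + 1. Bump = 19. G_2 = 18.
G_2 = 18. HB_6(18) = 3·6. Bump = 21. G_3 = 20.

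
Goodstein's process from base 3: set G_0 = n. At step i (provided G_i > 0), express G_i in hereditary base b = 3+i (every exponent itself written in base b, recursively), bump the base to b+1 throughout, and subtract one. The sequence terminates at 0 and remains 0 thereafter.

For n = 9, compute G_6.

24

i=0: 9 = 3^2 (b=3); 3→4: 4^2 = 16; 16−1 = 15
i=1: 15 = 3·4 + 3 (b=4); 4→5: 3·5 + 3 = 18; 18−1 = 17
i=2: 17 = 3·5 + 2 (b=5); 5→6: 3·6 + 2 = 20; 20−1 = 19
i=3: 19 = 3·6 + 1 (b=6); 6→7: 3·7 + 1 = 22; 22−1 = 21
i=4: 21 = 3·7 (b=7); 7→8: 3·8 = 24; 24−1 = 23
i=5: 23 = 2·8 + 7 (b=8); 8→9: 2·9 + 7 = 25; 25−1 = 24
i=6: 24 = 2·9 + 6 (b=9); 9→10: 2·10 + 6 = 26; 26−1 = 25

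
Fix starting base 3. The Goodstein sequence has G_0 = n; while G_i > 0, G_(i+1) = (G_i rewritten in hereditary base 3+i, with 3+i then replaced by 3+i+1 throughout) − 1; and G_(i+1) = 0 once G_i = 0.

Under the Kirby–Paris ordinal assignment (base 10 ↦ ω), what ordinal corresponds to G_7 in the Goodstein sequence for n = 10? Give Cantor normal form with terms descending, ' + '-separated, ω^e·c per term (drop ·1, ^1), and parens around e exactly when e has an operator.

ω·3 + 9

base 3: 10 = 3^2 + 1; at 4: 4^2 + 1 = 17; next = 16
base 4: 16 = 4^2; at 5: 5^2 = 25; next = 24
base 5: 24 = 4·5 + 4; at 6: 4·6 + 4 = 28; next = 27
base 6: 27 = 4·6 + 3; at 7: 4·7 + 3 = 31; next = 30
base 7: 30 = 4·7 + 2; at 8: 4·8 + 2 = 34; next = 33
base 8: 33 = 4·8 + 1; at 9: 4·9 + 1 = 37; next = 36
base 9: 36 = 4·9; at 10: 4·10 = 40; next = 39
base 10: 39 = 3·10 + 9; at 11: 3·11 + 9 = 42; next = 41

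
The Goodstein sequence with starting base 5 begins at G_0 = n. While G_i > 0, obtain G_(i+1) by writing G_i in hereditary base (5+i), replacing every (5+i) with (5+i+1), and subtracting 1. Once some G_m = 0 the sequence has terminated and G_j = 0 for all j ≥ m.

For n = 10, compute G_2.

G_0=10  [base 5] 2·5  →[5↦6]→  2·6 = 12  −1 ⇒ G_1=11
G_1=11  [base 6] 6 + 5  →[6↦7]→  7 + 5 = 12  −1 ⇒ G_2=11
G_2=11  [base 7] 7 + 4  →[7↦8]→  8 + 4 = 12  −1 ⇒ G_3=11

11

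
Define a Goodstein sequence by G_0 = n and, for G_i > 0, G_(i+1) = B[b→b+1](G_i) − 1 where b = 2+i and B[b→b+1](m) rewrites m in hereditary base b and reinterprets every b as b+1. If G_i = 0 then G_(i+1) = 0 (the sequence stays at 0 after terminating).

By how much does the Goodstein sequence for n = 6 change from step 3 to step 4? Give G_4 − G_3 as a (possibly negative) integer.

(0) 6|_2 = 2^2 + 2 ↦ 3^3 + 3|_3 = 30 ⇒ 29
(1) 29|_3 = 3^3 + 2 ↦ 4^4 + 2|_4 = 258 ⇒ 257
(2) 257|_4 = 4^4 + 1 ↦ 5^5 + 1|_5 = 3126 ⇒ 3125
(3) 3125|_5 = 5^5 ↦ 6^6|_6 = 46656 ⇒ 46655

43530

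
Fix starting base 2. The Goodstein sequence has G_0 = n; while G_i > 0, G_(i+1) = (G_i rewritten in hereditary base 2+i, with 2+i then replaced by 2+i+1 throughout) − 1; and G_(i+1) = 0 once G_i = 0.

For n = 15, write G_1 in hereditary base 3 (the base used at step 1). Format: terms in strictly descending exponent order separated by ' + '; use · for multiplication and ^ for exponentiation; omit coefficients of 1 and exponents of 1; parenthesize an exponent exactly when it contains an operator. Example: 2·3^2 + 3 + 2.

3^(3 + 1) + 3^3 + 3

(0) 15|_2 = 2^(2 + 1) + 2^2 + 2 + 1 ↦ 3^(3 + 1) + 3^3 + 3 + 1|_3 = 112 ⇒ 111
(1) 111|_3 = 3^(3 + 1) + 3^3 + 3 ↦ 4^(4 + 1) + 4^4 + 4|_4 = 1284 ⇒ 1283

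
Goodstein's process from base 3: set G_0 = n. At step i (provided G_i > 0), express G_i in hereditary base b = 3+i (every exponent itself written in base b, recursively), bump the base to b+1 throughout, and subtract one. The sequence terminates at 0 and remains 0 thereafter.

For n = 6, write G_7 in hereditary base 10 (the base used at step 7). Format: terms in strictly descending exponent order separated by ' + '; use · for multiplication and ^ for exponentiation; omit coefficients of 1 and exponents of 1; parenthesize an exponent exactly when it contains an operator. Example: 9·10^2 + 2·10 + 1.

i=0: 6 = 2·3 (b=3); 3→4: 2·4 = 8; 8−1 = 7
i=1: 7 = 4 + 3 (b=4); 4→5: 5 + 3 = 8; 8−1 = 7
i=2: 7 = 5 + 2 (b=5); 5→6: 6 + 2 = 8; 8−1 = 7
i=3: 7 = 6 + 1 (b=6); 6→7: 7 + 1 = 8; 8−1 = 7
i=4: 7 = 7 (b=7); 7→8: 8 = 8; 8−1 = 7
i=5: 7 = 7 (b=8); 8→9: 7 = 7; 7−1 = 6
i=6: 6 = 6 (b=9); 9→10: 6 = 6; 6−1 = 5
i=7: 5 = 5 (b=10); 10→11: 5 = 5; 5−1 = 4

5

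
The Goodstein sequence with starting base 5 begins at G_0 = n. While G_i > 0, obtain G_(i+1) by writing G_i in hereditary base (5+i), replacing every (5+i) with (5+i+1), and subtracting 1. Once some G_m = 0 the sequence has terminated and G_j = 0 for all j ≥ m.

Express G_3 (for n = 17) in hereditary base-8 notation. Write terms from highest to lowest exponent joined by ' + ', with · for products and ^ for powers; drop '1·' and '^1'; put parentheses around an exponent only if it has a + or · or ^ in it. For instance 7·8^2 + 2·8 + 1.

(0) 17|_5 = 3·5 + 2 ↦ 3·6 + 2|_6 = 20 ⇒ 19
(1) 19|_6 = 3·6 + 1 ↦ 3·7 + 1|_7 = 22 ⇒ 21
(2) 21|_7 = 3·7 ↦ 3·8|_8 = 24 ⇒ 23
(3) 23|_8 = 2·8 + 7 ↦ 2·9 + 7|_9 = 25 ⇒ 24

2·8 + 7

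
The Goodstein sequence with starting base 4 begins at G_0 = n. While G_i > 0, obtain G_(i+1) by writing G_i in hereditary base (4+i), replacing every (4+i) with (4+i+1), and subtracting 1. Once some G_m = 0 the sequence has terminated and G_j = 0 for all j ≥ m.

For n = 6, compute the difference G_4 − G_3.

base 4: 6 = 4 + 2; at 5: 5 + 2 = 7; next = 6
base 5: 6 = 5 + 1; at 6: 6 + 1 = 7; next = 6
base 6: 6 = 6; at 7: 7 = 7; next = 6
base 7: 6 = 6; at 8: 6 = 6; next = 5

-1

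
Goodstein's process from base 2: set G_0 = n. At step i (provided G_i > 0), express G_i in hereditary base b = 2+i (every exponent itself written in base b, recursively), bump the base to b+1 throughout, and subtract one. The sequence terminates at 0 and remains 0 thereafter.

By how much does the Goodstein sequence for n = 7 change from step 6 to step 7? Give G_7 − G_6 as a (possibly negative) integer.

[0] 7 ≡ 2^2 + 2 + 1 (base 2). Lift 3: 31. −1: 30.
[1] 30 ≡ 3^3 + 3 (base 3). Lift 4: 260. −1: 259.
[2] 259 ≡ 4^4 + 3 (base 4). Lift 5: 3128. −1: 3127.
[3] 3127 ≡ 5^5 + 2 (base 5). Lift 6: 46658. −1: 46657.
[4] 46657 ≡ 6^6 + 1 (base 6). Lift 7: 823544. −1: 823543.
[5] 823543 ≡ 7^7 (base 7). Lift 8: 16777216. −1: 16777215.
[6] 16777215 ≡ 7·8^7 + 7·8^6 + 7·8^5 + 7·8^4 + 7·8^3 + 7·8^2 + 7·8 + 7 (base 8). Lift 9: 37665880. −1: 37665879.

20888664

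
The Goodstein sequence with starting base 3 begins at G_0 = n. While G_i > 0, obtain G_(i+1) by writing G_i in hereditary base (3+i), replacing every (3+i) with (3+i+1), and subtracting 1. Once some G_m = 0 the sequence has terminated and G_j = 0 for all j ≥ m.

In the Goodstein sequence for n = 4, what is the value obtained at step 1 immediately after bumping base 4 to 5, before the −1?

5

step 0: 4 = 3 + 1; sub 4 for 3: 4 + 1; = 5; G_1 = 5−1 = 4
step 1: 4 = 4; sub 5 for 4: 5; = 5; G_2 = 5−1 = 4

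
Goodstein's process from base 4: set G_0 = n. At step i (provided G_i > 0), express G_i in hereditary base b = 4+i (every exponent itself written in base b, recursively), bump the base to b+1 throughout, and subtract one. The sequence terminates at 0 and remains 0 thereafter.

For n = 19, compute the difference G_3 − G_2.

19 —HB4→ 4^2 + 3 —bump→ 5^2 + 3 = 28 —(−1)→ 27
27 —HB5→ 5^2 + 2 —bump→ 6^2 + 2 = 38 —(−1)→ 37
37 —HB6→ 6^2 + 1 —bump→ 7^2 + 1 = 50 —(−1)→ 49

12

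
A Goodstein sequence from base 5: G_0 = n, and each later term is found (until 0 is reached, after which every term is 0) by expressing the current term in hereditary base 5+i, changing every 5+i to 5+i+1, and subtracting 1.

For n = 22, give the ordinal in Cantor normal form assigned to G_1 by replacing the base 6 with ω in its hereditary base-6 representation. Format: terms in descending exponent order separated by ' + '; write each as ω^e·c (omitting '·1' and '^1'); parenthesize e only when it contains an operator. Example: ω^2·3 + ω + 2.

ω·4 + 1

(0) 22|_5 = 4·5 + 2 ↦ 4·6 + 2|_6 = 26 ⇒ 25
(1) 25|_6 = 4·6 + 1 ↦ 4·7 + 1|_7 = 29 ⇒ 28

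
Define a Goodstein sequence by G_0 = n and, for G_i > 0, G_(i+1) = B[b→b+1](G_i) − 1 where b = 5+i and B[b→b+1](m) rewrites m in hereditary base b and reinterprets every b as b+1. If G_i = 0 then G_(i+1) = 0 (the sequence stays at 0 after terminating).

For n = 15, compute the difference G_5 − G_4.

1

G_0=15  [base 5] 3·5  →[5↦6]→  3·6 = 18  −1 ⇒ G_1=17
G_1=17  [base 6] 2·6 + 5  →[6↦7]→  2·7 + 5 = 19  −1 ⇒ G_2=18
G_2=18  [base 7] 2·7 + 4  →[7↦8]→  2·8 + 4 = 20  −1 ⇒ G_3=19
G_3=19  [base 8] 2·8 + 3  →[8↦9]→  2·9 + 3 = 21  −1 ⇒ G_4=20
G_4=20  [base 9] 2·9 + 2  →[9↦10]→  2·10 + 2 = 22  −1 ⇒ G_5=21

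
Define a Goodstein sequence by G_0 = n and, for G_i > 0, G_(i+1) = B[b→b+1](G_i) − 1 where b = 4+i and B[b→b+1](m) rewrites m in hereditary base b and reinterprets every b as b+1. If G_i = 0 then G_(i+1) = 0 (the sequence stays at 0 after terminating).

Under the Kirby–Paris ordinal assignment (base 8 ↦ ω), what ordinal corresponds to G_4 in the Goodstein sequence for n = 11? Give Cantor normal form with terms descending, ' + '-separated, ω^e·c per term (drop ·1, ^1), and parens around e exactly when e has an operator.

[0] 11 ≡ 2·4 + 3 (base 4). Lift 5: 13. −1: 12.
[1] 12 ≡ 2·5 + 2 (base 5). Lift 6: 14. −1: 13.
[2] 13 ≡ 2·6 + 1 (base 6). Lift 7: 15. −1: 14.
[3] 14 ≡ 2·7 (base 7). Lift 8: 16. −1: 15.
[4] 15 ≡ 8 + 7 (base 8). Lift 9: 16. −1: 15.

ω + 7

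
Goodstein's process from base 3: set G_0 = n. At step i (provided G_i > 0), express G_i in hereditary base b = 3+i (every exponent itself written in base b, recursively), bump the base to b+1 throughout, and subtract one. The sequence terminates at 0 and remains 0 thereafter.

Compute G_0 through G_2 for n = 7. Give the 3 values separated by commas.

7, 8, 9

[0] 7 ≡ 2·3 + 1 (base 3). Lift 4: 9. −1: 8.
[1] 8 ≡ 2·4 (base 4). Lift 5: 10. −1: 9.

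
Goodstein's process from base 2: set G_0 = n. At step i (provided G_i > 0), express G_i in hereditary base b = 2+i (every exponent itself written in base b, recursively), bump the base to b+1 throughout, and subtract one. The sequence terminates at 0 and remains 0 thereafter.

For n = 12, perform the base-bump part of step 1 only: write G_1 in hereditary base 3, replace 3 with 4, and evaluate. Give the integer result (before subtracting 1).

[0] 12 ≡ 2^(2 + 1) + 2^2 (base 2). Lift 3: 108. −1: 107.
[1] 107 ≡ 3^(3 + 1) + 2·3^2 + 2·3 + 2 (base 3). Lift 4: 1066. −1: 1065.

1066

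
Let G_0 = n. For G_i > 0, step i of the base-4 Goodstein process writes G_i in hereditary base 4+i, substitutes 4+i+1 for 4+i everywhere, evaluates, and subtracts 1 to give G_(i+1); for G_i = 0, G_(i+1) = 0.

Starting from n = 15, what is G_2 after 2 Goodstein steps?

19

base 4: 15 = 3·4 + 3; at 5: 3·5 + 3 = 18; next = 17
base 5: 17 = 3·5 + 2; at 6: 3·6 + 2 = 20; next = 19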